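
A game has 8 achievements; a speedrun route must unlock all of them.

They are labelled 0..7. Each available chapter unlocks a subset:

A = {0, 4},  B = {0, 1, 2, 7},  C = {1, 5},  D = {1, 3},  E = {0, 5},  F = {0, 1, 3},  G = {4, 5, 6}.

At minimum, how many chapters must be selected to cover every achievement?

Take {B, F, G}. Their union is {0, 1, 2, 3, 4, 5, 6, 7}, which is all 8 achievements.
Only B contains 2, so B is forced; the remaining 4 achievements need at least 2 more chapters (each remaining chapter adds at most 3) — so at least 3 chapters are needed, and 3 is optimal.

3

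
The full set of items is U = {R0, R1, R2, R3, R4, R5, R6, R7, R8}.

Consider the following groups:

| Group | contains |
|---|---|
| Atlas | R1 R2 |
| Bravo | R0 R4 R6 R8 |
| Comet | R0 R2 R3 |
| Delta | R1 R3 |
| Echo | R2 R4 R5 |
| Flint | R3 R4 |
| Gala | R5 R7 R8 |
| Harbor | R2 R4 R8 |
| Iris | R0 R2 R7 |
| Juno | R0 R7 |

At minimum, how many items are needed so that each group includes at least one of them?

The 4 items {R0, R2, R3, R8} hit every group.
No choice of 3 items meets every group, so 4 is the minimum.

4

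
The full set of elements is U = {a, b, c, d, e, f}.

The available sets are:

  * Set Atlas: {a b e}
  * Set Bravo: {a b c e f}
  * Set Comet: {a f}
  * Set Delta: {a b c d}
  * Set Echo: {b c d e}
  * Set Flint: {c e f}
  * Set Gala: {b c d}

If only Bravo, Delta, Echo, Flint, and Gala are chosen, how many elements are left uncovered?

Union of Bravo, Delta, Echo, Flint, Gala = {a, b, c, d, e, f} — that's every element, so 0 are uncovered.

0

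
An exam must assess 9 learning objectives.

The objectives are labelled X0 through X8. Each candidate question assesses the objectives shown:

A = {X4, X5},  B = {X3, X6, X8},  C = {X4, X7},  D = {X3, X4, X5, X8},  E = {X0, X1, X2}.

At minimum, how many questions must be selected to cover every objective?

4

A and B and C and E together: A ∪ B ∪ C ∪ E = {X0, X1, X2, X3, X4, X5, X6, X7, X8} — every objective is covered.
Only C contains X7, so C is forced; the remaining 7 objectives need at least 3 more questions (each remaining question adds at most 3) — so at least 4 questions are needed, and 4 is optimal.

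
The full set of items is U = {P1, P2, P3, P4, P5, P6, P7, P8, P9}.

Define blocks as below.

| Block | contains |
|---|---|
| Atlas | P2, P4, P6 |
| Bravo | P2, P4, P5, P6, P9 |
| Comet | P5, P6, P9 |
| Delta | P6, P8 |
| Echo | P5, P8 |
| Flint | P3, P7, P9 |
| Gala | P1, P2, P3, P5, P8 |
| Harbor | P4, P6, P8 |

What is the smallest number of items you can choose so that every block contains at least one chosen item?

The 3 items {P3, P6, P8} hit every block.
The blocks Atlas, Echo, Flint are pairwise disjoint, so any hitting set needs a separate item for each — at least 3. Hence 3 is optimal.

3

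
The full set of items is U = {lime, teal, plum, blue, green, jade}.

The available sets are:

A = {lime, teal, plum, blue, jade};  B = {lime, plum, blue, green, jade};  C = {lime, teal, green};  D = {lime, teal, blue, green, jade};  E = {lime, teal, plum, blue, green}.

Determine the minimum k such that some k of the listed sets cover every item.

2

B and E cover everything between them: the union {lime, teal, plum, blue, green, jade} is all of U.
No single set has all 6 items (the largest, A, has 5), so 2 is optimal.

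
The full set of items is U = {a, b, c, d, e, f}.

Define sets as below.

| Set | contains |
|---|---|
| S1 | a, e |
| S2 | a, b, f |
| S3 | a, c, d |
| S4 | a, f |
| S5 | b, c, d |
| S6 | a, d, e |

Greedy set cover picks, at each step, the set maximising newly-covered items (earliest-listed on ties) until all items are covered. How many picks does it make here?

3

Greedy: pick S2 (covers 3 new) → pick S3 (covers 2 new) → pick S1 (covers 1 new). Total picks: 3.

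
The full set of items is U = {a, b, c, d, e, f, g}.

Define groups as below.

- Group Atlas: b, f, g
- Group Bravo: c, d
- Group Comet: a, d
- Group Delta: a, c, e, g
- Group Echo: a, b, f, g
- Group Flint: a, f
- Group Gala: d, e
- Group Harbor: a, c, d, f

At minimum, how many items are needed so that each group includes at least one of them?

Take H = {d, f, g}. Each listed group contains at least one of these, so H is a hitting set of size 3.
No choice of 2 items meets every group, so 3 is the minimum.

3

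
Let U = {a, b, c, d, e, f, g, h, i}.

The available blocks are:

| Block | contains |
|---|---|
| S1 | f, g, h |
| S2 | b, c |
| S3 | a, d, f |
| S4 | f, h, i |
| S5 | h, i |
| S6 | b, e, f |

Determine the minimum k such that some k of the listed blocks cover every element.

5

S1, S2, S3, S4, and S6 cover everything between them: the union {a, b, c, d, e, f, g, h, i} is all of U.
No 4 of the 6 blocks cover everything (all 15 combinations miss at least one element), so 5 is optimal.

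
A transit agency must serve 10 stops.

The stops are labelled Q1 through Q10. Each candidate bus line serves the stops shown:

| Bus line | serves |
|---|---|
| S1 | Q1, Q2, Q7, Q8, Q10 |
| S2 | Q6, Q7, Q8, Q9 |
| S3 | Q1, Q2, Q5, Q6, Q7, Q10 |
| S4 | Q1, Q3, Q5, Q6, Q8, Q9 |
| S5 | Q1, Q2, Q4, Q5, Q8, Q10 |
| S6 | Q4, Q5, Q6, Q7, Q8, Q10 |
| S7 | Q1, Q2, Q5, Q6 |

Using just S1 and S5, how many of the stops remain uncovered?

3

Union of S1, S5 = {Q1, Q2, Q4, Q5, Q7, Q8, Q10}.
Not covered: Q3, Q6, Q9 — 3 stops.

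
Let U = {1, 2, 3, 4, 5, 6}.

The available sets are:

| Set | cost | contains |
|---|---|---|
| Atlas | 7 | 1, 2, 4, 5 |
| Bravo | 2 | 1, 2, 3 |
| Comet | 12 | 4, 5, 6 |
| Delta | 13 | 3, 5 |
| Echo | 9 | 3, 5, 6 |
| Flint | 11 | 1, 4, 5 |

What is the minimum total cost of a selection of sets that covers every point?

14

Bravo, Comet together cover every point (Bravo ∪ Comet = {1, 2, 3, 4, 5, 6}); total cost 2 + 12 = 14.
The greedy pick Bravo, Atlas, Echo costs 18; no covering selection beats 14.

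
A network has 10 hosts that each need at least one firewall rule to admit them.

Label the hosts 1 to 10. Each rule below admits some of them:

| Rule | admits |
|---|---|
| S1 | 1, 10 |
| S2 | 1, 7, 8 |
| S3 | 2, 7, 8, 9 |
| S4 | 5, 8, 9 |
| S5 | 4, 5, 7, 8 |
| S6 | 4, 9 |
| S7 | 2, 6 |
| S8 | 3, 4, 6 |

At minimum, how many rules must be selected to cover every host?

4

Take {S1, S3, S5, S8}. Their union is {1, 2, 3, 4, 5, 6, 7, 8, 9, 10}, which is all 10 hosts.
No 3 of the 8 rules cover everything (all 56 combinations miss at least one host), so 4 is optimal.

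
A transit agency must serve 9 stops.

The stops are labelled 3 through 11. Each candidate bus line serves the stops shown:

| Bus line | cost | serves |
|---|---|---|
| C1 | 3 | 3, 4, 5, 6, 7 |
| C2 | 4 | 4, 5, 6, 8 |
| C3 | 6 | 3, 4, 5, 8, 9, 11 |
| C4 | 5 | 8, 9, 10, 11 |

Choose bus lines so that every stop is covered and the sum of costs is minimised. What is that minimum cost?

C1, C4 together cover every stop (C1 ∪ C4 = {3, 4, 5, 6, 7, 8, 9, 10, 11}); total cost 3 + 5 = 8.
No covering selection has total cost below 8.

8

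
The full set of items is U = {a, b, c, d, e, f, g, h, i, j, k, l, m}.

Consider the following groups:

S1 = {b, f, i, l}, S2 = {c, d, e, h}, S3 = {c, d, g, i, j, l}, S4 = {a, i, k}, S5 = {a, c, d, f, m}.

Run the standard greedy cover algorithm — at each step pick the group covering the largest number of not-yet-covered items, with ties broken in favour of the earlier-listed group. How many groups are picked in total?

5

Greedy: pick S3 (covers 6 new) → pick S5 (covers 3 new) → pick S2 (covers 2 new) → pick S1 (covers 1 new) → pick S4 (covers 1 new). Total picks: 5.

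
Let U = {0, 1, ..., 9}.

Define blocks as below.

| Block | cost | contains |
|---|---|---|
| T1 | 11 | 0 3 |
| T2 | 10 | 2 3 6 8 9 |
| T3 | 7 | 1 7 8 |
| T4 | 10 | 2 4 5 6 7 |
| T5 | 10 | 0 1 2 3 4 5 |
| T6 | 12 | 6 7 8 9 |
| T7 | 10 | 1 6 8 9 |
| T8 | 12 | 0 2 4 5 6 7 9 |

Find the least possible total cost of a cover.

T5, T6 together cover every element (T5 ∪ T6 = {0, 1, 2, 3, 4, 5, 6, 7, 8, 9}); total cost 10 + 12 = 22.
No covering selection has total cost below 22.

22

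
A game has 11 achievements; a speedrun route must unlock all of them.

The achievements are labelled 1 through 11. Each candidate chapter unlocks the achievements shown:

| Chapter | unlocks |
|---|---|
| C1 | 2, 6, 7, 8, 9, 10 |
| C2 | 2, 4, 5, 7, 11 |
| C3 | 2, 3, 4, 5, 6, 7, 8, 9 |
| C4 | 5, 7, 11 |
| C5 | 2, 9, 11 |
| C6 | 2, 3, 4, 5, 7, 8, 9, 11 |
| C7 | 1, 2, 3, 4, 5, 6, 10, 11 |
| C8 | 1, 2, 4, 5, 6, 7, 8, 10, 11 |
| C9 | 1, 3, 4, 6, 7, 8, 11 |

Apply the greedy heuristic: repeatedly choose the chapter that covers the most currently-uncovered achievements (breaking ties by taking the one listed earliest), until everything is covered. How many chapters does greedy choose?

Greedy: pick C8 (covers 9 new) → pick C3 (covers 2 new). Total picks: 2.

2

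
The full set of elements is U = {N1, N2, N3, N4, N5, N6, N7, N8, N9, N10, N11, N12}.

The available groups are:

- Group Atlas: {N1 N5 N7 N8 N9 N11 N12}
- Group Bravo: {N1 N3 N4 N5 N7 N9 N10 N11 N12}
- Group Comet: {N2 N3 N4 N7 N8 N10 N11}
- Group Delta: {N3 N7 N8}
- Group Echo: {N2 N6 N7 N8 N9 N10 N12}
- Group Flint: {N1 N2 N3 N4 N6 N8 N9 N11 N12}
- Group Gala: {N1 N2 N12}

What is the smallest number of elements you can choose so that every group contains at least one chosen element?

2

H = {N7, N12} meets every group (each contains at least one member of H), and |H| = 2.
The groups Delta, Gala are pairwise disjoint, so any hitting set needs a separate element for each — at least 2. Hence 2 is optimal.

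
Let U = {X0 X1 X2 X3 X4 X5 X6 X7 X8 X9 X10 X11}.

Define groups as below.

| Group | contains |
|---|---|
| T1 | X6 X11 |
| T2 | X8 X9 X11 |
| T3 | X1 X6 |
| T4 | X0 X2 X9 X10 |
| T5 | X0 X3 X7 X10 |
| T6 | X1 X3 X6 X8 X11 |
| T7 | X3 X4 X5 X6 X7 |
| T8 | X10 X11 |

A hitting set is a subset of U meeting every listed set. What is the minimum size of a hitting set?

3

Take H = {X6, X8, X10}. Each listed group contains at least one of these, so H is a hitting set of size 3.
The groups T2, T3, T5 are pairwise disjoint, so any hitting set needs a separate item for each — at least 3. Hence 3 is optimal.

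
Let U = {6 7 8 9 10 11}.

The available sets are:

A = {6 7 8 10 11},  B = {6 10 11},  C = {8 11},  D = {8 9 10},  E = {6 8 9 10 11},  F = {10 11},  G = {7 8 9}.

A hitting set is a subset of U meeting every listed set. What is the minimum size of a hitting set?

2

Take H = {9, 11}. Each listed set contains at least one of these, so H is a hitting set of size 2.
The sets B, G are pairwise disjoint, so any hitting set needs a separate point for each — at least 2. Hence 2 is optimal.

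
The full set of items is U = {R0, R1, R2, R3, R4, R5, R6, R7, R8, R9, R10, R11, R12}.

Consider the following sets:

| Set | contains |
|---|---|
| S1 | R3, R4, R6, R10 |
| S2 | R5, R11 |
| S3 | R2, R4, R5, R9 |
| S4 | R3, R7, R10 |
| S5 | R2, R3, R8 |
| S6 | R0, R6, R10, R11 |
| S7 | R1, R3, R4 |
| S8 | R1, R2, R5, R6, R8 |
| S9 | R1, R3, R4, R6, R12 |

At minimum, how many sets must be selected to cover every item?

5

S3 and S4 and S6 and S8 and S9 together: S3 ∪ S4 ∪ S6 ∪ S8 ∪ S9 = {R0, R1, R2, R3, R4, R5, R6, R7, R8, R9, R10, R11, R12} — every item is covered.
No 4 of the 9 sets cover everything (all 126 combinations miss at least one item), so 5 is optimal.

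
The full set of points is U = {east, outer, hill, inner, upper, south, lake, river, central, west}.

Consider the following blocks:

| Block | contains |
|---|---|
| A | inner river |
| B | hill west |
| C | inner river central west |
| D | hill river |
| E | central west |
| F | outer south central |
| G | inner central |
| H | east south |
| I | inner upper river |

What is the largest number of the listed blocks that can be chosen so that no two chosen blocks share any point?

3

A, B, F are pairwise disjoint (A={inner,river}; B={hill,west}; F={outer,south,central}).
Every remaining block overlaps one of these, and no 4 of the listed blocks are pairwise disjoint, so 3 is the maximum.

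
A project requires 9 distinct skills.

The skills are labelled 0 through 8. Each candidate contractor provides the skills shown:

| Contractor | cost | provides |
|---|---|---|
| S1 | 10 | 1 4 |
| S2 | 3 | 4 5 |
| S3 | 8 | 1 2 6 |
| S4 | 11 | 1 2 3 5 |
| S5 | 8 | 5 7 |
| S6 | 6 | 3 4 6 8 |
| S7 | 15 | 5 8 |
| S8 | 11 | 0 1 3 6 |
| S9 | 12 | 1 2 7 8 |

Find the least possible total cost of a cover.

S2, S8, S9 together cover every skill (S2 ∪ S8 ∪ S9 = {0, 1, 2, 3, 4, 5, 6, 7, 8}); total cost 3 + 11 + 12 = 26.
The greedy pick S2, S6, S3, S5, S8 costs 36; no covering selection beats 26.

26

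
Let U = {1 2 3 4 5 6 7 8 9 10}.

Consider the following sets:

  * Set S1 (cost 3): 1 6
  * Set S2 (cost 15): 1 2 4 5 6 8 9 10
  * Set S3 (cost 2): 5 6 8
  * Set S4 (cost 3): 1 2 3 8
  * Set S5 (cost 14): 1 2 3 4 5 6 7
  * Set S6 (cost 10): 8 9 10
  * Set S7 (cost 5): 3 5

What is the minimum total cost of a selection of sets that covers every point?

S5, S6 together cover every point (S5 ∪ S6 = {1, 2, 3, 4, 5, 6, 7, 8, 9, 10}); total cost 14 + 10 = 24.
The greedy pick S3, S4, S2, S5 costs 34; no covering selection beats 24.

24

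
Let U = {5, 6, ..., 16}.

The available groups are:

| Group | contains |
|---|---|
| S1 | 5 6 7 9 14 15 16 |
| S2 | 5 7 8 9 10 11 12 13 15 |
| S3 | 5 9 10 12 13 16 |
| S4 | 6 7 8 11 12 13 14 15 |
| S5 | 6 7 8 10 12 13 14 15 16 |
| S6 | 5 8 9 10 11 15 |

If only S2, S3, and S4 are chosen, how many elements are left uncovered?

0

Union of S2, S3, S4 = {5, 6, 7, 8, 9, 10, 11, 12, 13, 14, 15, 16} — that's every element, so 0 are uncovered.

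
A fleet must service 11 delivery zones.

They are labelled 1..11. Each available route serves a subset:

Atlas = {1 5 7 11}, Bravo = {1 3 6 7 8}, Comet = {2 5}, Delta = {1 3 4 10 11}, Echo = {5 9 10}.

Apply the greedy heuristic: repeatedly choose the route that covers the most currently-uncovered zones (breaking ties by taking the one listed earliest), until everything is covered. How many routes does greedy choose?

4

Greedy: pick Bravo (covers 5 new) → pick Delta (covers 3 new) → pick Comet (covers 2 new) → pick Echo (covers 1 new). Total picks: 4.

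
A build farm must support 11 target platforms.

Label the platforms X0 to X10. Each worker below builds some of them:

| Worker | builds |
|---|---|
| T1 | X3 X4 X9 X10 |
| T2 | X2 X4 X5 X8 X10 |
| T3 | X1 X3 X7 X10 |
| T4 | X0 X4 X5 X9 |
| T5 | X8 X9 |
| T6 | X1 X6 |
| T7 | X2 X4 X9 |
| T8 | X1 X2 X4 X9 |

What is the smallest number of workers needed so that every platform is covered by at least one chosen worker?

T2 and T3 and T4 and T6 together: T2 ∪ T3 ∪ T4 ∪ T6 = {X0, X1, X2, X3, X4, X5, X6, X7, X8, X9, X10} — every platform is covered.
No 3 of the 8 workers cover everything (all 56 combinations miss at least one platform), so 4 is optimal.

4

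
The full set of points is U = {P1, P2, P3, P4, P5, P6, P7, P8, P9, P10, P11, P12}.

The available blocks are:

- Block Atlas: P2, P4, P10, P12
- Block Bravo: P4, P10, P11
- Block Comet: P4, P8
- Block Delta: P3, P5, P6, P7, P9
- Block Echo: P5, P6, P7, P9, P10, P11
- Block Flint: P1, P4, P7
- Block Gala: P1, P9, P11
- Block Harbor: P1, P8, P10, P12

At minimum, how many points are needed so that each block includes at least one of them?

3

The 3 points {P4, P9, P10} hit every block.
No choice of 2 points meets every block, so 3 is the minimum.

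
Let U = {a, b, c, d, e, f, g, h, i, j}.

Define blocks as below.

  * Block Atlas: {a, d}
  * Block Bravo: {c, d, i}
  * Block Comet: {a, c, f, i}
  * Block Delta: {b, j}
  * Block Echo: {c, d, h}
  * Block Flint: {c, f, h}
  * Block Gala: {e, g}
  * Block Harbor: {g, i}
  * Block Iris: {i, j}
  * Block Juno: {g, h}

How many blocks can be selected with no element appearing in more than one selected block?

4

Atlas, Flint, Gala, Iris are pairwise disjoint (Atlas={a,d}; Flint={c,f,h}; Gala={e,g}; Iris={i,j}).
Every remaining block overlaps one of these, and no 5 of the listed blocks are pairwise disjoint, so 4 is the maximum.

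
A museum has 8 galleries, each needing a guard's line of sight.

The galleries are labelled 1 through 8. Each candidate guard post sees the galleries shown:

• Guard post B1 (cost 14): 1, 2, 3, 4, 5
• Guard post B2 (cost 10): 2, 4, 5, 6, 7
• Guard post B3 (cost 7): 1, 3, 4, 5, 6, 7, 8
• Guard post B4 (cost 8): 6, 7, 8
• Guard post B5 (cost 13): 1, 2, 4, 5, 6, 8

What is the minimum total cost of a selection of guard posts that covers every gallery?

17

B2, B3 together cover every gallery (B2 ∪ B3 = {1, 2, 3, 4, 5, 6, 7, 8}); total cost 10 + 7 = 17.
No covering selection has total cost below 17.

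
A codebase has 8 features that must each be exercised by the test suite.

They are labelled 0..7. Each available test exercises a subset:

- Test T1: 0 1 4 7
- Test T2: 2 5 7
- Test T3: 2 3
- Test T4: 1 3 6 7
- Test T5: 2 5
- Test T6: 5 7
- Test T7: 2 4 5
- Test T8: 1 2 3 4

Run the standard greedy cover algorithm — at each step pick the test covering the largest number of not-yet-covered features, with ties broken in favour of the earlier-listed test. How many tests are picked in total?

Greedy: pick T1 (covers 4 new) → pick T2 (covers 2 new) → pick T4 (covers 2 new). Total picks: 3.

3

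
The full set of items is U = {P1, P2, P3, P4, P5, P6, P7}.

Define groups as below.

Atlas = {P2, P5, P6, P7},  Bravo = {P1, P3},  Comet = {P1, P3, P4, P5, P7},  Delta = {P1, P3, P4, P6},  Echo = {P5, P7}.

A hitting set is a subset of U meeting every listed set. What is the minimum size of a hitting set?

Take H = {P3, P5}. Each listed group contains at least one of these, so H is a hitting set of size 2.
The groups Bravo, Echo are pairwise disjoint, so any hitting set needs a separate item for each — at least 2. Hence 2 is optimal.

2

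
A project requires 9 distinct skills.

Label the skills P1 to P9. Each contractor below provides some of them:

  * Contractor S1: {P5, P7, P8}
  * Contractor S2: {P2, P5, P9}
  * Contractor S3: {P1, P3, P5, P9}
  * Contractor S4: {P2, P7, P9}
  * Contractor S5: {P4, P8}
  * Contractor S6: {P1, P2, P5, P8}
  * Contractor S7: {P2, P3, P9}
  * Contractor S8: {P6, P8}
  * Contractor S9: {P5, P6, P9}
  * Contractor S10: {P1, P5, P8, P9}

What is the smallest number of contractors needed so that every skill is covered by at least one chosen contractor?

S3 and S4 and S5 and S9 together: S3 ∪ S4 ∪ S5 ∪ S9 = {P1, P2, P3, P4, P5, P6, P7, P8, P9} — every skill is covered.
No 3 of the 10 contractors cover everything (all 120 combinations miss at least one skill), so 4 is optimal.

4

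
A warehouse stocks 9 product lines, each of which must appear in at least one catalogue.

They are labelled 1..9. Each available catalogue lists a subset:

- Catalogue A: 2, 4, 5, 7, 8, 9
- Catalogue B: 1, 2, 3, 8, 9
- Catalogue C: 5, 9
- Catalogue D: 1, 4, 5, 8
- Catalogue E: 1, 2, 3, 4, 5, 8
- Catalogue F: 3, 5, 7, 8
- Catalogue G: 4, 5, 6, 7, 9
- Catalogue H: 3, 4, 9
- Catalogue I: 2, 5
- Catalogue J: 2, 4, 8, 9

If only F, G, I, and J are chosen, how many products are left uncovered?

Union of F, G, I, J = {2, 3, 4, 5, 6, 7, 8, 9}.
Not covered: 1 — 1 product.

1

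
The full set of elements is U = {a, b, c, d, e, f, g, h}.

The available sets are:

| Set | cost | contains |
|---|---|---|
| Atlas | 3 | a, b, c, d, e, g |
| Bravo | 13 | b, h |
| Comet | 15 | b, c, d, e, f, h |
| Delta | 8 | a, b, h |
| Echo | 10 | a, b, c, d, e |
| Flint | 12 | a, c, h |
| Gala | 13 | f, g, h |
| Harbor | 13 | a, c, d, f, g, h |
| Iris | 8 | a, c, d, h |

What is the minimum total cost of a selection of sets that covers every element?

16

Atlas, Gala together cover every element (Atlas ∪ Gala = {a, b, c, d, e, f, g, h}); total cost 3 + 13 = 16.
No covering selection has total cost below 16.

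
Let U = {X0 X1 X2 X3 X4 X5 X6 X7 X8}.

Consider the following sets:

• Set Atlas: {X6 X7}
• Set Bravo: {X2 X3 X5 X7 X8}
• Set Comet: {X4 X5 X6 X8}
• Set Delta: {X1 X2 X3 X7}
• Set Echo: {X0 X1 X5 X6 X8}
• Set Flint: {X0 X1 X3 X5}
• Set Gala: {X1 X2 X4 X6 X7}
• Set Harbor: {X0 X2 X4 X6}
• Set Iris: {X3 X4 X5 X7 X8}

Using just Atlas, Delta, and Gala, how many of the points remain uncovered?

Union of Atlas, Delta, Gala = {X1, X2, X3, X4, X6, X7}.
Not covered: X0, X5, X8 — 3 points.

3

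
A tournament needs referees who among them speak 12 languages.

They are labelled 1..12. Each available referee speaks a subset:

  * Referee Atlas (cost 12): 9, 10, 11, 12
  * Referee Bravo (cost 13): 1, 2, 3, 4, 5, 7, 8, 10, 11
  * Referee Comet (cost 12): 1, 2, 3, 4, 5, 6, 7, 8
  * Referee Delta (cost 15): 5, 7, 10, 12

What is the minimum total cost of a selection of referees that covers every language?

Atlas, Comet together cover every language (Atlas ∪ Comet = {1, 2, 3, 4, 5, 6, 7, 8, 9, 10, 11, 12}); total cost 12 + 12 = 24.
The greedy pick Bravo, Atlas, Comet costs 37; no covering selection beats 24.

24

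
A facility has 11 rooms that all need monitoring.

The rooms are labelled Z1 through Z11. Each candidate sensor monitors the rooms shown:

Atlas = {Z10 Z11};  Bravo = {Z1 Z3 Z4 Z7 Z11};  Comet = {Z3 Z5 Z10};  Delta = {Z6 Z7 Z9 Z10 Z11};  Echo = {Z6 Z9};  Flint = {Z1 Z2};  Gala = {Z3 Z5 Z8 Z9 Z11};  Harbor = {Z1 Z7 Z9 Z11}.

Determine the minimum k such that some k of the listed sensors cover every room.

Take {Bravo, Delta, Flint, Gala}. Their union is {Z1, Z2, Z3, Z4, Z5, Z6, Z7, Z8, Z9, Z10, Z11}, which is all 11 rooms.
No 3 of the 8 sensors cover everything (all 56 combinations miss at least one room), so 4 is optimal.

4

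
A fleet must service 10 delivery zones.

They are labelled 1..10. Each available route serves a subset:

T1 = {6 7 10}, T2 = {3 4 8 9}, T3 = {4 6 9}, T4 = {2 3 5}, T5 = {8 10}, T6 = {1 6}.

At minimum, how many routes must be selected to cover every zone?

4

T1 and T2 and T4 and T6 together: T1 ∪ T2 ∪ T4 ∪ T6 = {1, 2, 3, 4, 5, 6, 7, 8, 9, 10} — every zone is covered.
Only T4 contains 2, so T4 is forced; the remaining 7 zones need at least 3 more routes (each remaining route adds at most 3) — so at least 4 routes are needed, and 4 is optimal.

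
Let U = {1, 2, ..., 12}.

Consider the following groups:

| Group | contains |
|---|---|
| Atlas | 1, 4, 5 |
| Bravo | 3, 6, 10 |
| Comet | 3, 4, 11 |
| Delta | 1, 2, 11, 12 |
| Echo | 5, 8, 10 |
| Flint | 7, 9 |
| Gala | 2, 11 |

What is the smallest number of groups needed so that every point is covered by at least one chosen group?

Atlas and Bravo and Delta and Echo and Flint together: Atlas ∪ Bravo ∪ Delta ∪ Echo ∪ Flint = {1, 2, 3, 4, 5, 6, 7, 8, 9, 10, 11, 12} — every point is covered.
No 4 of the 7 groups cover everything (all 35 combinations miss at least one point), so 5 is optimal.

5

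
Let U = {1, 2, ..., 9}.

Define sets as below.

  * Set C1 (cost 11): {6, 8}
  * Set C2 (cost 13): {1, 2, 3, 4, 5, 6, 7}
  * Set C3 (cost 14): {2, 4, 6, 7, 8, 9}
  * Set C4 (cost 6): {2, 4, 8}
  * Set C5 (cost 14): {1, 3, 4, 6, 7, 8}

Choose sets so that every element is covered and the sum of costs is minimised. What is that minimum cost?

27

C2, C3 together cover every element (C2 ∪ C3 = {1, 2, 3, 4, 5, 6, 7, 8, 9}); total cost 13 + 14 = 27.
The greedy pick C2, C4, C3 costs 33; no covering selection beats 27.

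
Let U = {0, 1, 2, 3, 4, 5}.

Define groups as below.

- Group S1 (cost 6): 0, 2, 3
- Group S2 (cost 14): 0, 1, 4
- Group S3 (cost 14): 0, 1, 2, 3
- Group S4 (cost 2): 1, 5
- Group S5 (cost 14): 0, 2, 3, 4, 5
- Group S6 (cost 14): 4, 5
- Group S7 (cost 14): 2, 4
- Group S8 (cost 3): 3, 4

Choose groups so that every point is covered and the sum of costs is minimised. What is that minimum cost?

11

S1, S4, S8 together cover every point (S1 ∪ S4 ∪ S8 = {0, 1, 2, 3, 4, 5}); total cost 6 + 2 + 3 = 11.
No covering selection has total cost below 11.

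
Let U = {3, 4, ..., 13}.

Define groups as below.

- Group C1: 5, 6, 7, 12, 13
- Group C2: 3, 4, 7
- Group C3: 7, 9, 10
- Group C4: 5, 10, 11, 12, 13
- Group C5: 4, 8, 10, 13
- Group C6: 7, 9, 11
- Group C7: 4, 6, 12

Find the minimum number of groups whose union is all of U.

4

Take {C1, C2, C5, C6}. Their union is {3, 4, 5, 6, 7, 8, 9, 10, 11, 12, 13}, which is all 11 points.
No 3 of the 7 groups cover everything (all 35 combinations miss at least one point), so 4 is optimal.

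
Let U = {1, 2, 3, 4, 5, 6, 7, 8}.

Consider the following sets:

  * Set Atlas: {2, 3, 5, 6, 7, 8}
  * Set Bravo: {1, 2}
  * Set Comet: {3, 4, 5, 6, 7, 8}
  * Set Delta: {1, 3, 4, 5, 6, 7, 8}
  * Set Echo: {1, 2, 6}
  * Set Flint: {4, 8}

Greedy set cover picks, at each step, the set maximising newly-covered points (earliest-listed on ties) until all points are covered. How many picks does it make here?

Greedy: pick Delta (covers 7 new) → pick Atlas (covers 1 new). Total picks: 2.

2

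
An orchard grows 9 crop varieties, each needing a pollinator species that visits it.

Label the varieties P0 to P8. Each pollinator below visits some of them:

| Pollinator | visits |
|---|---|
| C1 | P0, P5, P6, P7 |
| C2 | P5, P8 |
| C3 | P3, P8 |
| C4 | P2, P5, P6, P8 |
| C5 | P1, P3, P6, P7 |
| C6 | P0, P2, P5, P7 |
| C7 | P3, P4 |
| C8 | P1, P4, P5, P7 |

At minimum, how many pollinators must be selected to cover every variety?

4

C1 and C3 and C6 and C8 together: C1 ∪ C3 ∪ C6 ∪ C8 = {P0, P1, P2, P3, P4, P5, P6, P7, P8} — every variety is covered.
No 3 of the 8 pollinators cover everything (all 56 combinations miss at least one variety), so 4 is optimal.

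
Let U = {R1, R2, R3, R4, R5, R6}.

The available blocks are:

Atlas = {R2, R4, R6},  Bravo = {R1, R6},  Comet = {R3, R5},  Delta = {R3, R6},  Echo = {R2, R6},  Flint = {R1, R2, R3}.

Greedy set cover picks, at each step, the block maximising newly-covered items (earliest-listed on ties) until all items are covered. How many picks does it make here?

Greedy: pick Atlas (covers 3 new) → pick Comet (covers 2 new) → pick Bravo (covers 1 new). Total picks: 3.

3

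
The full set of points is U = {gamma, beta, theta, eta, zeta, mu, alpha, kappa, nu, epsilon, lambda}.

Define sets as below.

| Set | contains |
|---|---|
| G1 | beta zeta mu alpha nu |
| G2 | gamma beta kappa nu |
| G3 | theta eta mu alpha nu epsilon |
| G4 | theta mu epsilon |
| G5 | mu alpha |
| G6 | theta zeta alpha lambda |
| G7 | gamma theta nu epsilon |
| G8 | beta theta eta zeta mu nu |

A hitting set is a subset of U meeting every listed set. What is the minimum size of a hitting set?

The 3 points {theta, mu, nu} hit every set.
No choice of 2 points meets every set, so 3 is the minimum.

3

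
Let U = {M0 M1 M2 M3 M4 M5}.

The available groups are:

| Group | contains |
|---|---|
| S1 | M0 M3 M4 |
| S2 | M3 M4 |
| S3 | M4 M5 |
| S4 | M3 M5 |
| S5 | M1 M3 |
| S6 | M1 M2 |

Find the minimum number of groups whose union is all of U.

3

S1, S4, and S6 cover everything between them: the union {M0, M1, M2, M3, M4, M5} is all of U.
Only S1 contains M0, so S1 is forced; the remaining 3 elements need at least 2 more groups (each remaining group adds at most 2) — so at least 3 groups are needed, and 3 is optimal.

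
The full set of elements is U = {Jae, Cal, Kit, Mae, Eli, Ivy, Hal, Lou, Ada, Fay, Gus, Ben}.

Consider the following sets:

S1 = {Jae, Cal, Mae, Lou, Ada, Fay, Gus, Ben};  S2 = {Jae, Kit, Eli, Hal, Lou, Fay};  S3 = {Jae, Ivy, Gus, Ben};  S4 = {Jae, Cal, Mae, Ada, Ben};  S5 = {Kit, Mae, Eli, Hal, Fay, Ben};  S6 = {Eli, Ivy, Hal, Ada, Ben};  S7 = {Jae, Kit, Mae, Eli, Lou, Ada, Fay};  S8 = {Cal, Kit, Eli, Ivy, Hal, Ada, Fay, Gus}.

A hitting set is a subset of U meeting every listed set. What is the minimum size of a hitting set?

H = {Jae, Eli} meets every set (each contains at least one member of H), and |H| = 2.
No single element lies in every set, so at least 2 are needed and 2 is optimal.

2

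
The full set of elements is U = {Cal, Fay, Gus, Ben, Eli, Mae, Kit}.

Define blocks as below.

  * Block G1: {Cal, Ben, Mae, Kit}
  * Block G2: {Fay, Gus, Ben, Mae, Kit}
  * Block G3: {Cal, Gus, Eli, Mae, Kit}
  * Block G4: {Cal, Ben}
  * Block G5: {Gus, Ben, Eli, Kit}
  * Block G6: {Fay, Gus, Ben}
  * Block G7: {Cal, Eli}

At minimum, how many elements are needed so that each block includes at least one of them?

2

Take H = {Cal, Ben}. Each listed block contains at least one of these, so H is a hitting set of size 2.
The blocks G2, G7 are pairwise disjoint, so any hitting set needs a separate element for each — at least 2. Hence 2 is optimal.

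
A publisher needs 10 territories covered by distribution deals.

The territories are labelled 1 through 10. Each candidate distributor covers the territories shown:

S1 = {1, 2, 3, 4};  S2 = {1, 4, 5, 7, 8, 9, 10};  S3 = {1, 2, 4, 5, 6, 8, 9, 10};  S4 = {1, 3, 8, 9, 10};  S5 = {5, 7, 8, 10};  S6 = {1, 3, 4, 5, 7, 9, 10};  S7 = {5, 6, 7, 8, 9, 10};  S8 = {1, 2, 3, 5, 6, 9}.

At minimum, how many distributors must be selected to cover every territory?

2

S2 and S8 together: S2 ∪ S8 = {1, 2, 3, 4, 5, 6, 7, 8, 9, 10} — every territory is covered.
No single distributor has all 10 territories (the largest, S3, has 8), so 2 is optimal.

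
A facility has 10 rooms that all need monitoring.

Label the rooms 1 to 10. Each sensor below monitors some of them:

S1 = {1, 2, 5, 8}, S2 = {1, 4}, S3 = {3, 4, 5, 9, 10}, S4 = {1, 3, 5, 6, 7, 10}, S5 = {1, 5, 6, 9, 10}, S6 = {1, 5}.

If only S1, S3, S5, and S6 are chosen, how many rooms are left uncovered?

Union of S1, S3, S5, S6 = {1, 2, 3, 4, 5, 6, 8, 9, 10}.
Not covered: 7 — 1 room.

1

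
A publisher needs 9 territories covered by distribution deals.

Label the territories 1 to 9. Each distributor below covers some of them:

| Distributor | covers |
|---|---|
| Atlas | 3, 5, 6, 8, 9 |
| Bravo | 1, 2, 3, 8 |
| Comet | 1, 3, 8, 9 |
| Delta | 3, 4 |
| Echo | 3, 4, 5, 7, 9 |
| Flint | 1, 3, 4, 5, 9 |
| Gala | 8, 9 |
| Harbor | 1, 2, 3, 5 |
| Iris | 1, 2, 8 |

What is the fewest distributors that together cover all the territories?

Atlas and Echo and Harbor together: Atlas ∪ Echo ∪ Harbor = {1, 2, 3, 4, 5, 6, 7, 8, 9} — every territory is covered.
Only Atlas contains 6, so Atlas is forced; the remaining 4 territories need at least 2 more distributors (each remaining distributor adds at most 2) — so at least 3 distributors are needed, and 3 is optimal.

3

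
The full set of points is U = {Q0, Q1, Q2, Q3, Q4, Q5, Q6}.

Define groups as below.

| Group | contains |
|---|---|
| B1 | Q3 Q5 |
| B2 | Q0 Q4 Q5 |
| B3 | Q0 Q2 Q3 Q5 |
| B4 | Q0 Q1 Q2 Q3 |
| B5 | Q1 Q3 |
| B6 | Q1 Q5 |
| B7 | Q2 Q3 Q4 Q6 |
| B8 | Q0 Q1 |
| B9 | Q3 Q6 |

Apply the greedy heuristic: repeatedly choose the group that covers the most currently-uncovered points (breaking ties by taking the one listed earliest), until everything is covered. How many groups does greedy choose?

Greedy: pick B3 (covers 4 new) → pick B7 (covers 2 new) → pick B4 (covers 1 new). Total picks: 3.

3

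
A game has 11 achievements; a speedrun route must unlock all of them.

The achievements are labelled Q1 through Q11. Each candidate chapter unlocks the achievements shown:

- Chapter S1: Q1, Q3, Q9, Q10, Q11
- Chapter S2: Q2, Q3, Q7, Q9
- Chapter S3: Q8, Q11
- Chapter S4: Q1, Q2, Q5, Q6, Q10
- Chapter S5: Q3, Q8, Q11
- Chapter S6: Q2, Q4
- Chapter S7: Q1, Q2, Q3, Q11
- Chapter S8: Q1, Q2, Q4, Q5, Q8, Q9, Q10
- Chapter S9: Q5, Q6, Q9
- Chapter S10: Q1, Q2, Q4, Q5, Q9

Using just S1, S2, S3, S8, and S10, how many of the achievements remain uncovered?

1

Union of S1, S2, S3, S8, S10 = {Q1, Q2, Q3, Q4, Q5, Q7, Q8, Q9, Q10, Q11}.
Not covered: Q6 — 1 achievement.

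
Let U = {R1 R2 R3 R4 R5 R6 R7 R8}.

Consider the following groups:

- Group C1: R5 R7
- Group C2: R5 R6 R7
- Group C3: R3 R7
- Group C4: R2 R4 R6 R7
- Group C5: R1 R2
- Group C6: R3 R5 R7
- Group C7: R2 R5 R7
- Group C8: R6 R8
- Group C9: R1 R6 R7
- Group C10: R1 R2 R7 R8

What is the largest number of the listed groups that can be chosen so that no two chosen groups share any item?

C5, C6, C8 are pairwise disjoint (C5={R1,R2}; C6={R3,R5,R7}; C8={R6,R8}).
Every remaining group overlaps one of these, and no 4 of the listed groups are pairwise disjoint, so 3 is the maximum.

3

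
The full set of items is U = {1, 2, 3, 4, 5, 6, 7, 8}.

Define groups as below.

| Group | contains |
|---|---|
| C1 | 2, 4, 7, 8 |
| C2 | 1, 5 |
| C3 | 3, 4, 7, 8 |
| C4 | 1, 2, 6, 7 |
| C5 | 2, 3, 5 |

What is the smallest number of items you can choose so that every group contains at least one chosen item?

Take H = {5, 7}. Each listed group contains at least one of these, so H is a hitting set of size 2.
The groups C1, C2 are pairwise disjoint, so any hitting set needs a separate item for each — at least 2. Hence 2 is optimal.

2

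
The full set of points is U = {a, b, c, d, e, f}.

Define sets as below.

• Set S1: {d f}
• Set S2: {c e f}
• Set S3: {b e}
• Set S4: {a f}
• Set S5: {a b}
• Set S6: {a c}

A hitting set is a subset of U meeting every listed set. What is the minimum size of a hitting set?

3

H = {a, e, f} meets every set (each contains at least one member of H), and |H| = 3.
The sets S1, S3, S6 are pairwise disjoint, so any hitting set needs a separate point for each — at least 3. Hence 3 is optimal.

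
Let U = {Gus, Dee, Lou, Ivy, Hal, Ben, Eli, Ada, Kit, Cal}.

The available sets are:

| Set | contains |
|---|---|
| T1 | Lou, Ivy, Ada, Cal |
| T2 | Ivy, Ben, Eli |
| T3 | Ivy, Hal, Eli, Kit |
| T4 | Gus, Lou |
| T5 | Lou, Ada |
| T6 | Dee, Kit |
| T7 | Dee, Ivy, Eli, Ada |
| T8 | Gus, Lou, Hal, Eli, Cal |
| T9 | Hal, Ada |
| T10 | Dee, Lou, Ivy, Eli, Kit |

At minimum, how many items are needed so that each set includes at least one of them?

The 4 items {Gus, Eli, Ada, Kit} hit every set.
The sets T2, T4, T6, T9 are pairwise disjoint, so any hitting set needs a separate item for each — at least 4. Hence 4 is optimal.

4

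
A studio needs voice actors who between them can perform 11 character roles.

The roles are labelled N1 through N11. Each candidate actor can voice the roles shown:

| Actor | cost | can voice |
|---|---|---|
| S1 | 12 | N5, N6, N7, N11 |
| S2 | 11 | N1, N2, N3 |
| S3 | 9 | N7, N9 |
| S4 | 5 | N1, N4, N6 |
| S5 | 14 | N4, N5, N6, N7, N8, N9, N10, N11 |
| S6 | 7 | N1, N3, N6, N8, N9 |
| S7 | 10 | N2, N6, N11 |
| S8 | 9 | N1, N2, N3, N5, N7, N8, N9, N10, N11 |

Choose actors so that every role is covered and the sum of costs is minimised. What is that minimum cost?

14

S4, S8 together cover every role (S4 ∪ S8 = {N1, N2, N3, N4, N5, N6, N7, N8, N9, N10, N11}); total cost 5 + 9 = 14.
No covering selection has total cost below 14.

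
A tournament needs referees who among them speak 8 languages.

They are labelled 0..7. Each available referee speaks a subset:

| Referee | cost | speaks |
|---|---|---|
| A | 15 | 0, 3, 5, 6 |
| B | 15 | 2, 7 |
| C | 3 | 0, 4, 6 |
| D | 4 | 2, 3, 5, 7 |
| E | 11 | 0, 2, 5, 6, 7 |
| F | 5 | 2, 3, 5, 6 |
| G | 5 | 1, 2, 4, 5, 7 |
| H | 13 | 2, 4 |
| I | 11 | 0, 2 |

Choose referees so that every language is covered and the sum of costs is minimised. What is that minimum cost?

C, D, G together cover every language (C ∪ D ∪ G = {0, 1, 2, 3, 4, 5, 6, 7}); total cost 3 + 4 + 5 = 12.
No covering selection has total cost below 12.

12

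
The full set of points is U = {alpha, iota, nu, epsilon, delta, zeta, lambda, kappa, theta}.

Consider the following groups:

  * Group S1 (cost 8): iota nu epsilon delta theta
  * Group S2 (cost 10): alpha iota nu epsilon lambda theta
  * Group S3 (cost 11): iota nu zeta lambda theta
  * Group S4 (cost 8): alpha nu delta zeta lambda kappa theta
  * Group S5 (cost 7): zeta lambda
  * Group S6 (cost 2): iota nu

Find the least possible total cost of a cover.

S1, S4 together cover every point (S1 ∪ S4 = {alpha, iota, nu, epsilon, delta, zeta, lambda, kappa, theta}); total cost 8 + 8 = 16.
The greedy pick S6, S4, S1 costs 18; no covering selection beats 16.

16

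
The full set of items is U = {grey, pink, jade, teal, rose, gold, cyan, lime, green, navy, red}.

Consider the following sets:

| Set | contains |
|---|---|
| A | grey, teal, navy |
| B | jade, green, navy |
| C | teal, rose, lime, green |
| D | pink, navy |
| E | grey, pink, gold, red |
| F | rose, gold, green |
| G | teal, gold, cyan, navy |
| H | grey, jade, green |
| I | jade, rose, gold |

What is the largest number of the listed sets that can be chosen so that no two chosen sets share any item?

2

G, H are pairwise disjoint (G={teal,gold,cyan,navy}; H={grey,jade,green}).
Every remaining set overlaps one of these, and no 3 of the listed sets are pairwise disjoint, so 2 is the maximum.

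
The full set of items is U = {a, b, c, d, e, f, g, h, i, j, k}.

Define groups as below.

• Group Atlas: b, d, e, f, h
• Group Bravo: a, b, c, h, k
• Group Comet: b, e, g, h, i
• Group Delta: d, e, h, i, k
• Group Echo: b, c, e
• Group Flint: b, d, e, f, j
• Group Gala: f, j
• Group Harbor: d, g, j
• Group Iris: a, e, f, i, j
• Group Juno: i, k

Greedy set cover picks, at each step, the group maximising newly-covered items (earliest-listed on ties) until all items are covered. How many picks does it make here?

Greedy: pick Atlas (covers 5 new) → pick Bravo (covers 3 new) → pick Comet (covers 2 new) → pick Flint (covers 1 new). Total picks: 4.
(The true minimum cover uses only 3 groups, so greedy is not optimal here.)

4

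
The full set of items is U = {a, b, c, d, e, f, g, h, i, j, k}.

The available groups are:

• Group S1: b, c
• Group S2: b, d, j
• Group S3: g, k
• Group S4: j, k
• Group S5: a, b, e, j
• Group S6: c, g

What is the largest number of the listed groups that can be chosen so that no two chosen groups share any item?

S3, S5 are pairwise disjoint (S3={g,k}; S5={a,b,e,j}).
Every remaining group overlaps one of these, and no 3 of the listed groups are pairwise disjoint, so 2 is the maximum.

2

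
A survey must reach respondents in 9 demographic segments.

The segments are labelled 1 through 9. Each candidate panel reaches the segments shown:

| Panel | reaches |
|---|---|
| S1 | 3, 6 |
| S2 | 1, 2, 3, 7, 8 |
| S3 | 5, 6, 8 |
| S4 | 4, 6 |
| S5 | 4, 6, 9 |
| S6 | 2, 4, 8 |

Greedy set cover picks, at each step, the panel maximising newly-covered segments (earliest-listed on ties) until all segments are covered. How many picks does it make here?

Greedy: pick S2 (covers 5 new) → pick S5 (covers 3 new) → pick S3 (covers 1 new). Total picks: 3.

3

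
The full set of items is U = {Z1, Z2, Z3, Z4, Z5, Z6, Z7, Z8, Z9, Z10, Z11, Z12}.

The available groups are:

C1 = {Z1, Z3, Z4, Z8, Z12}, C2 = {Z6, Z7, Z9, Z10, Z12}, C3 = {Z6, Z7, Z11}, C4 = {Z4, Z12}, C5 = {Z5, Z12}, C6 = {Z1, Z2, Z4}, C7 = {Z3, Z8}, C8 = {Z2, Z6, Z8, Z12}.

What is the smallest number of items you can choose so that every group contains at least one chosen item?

H = {Z1, Z3, Z11, Z12} meets every group (each contains at least one member of H), and |H| = 4.
The groups C3, C5, C6, C7 are pairwise disjoint, so any hitting set needs a separate item for each — at least 4. Hence 4 is optimal.

4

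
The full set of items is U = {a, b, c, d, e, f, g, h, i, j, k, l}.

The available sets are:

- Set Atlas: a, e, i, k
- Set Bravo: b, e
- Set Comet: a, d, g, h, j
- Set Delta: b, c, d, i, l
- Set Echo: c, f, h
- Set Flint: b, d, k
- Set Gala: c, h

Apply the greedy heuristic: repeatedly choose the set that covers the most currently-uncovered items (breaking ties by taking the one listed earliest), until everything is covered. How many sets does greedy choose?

4

Greedy: pick Comet (covers 5 new) → pick Delta (covers 4 new) → pick Atlas (covers 2 new) → pick Echo (covers 1 new). Total picks: 4.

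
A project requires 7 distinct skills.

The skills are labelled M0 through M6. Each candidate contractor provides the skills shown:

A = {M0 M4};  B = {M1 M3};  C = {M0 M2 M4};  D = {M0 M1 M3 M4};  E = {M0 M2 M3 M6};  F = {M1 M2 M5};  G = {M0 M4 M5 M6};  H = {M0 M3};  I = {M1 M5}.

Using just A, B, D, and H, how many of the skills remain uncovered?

Union of A, B, D, H = {M0, M1, M3, M4}.
Not covered: M2, M5, M6 — 3 skills.

3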